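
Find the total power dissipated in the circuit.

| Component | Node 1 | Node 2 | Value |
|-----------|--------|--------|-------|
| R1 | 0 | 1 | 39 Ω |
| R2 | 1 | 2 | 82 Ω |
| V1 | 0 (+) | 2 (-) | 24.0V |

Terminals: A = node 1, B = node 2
Nodal analysis, taking node 2 as the 0 V reference.
Source V1 fixes V_0 = 24 V.
KCL at each unknown node (sum of currents leaving = 0; resistances in Ω):
  Node 1: (V_1 - 24)/39 + (V_1 - 0)/82 = 0
Collecting terms: 0.03784 × V_1 = 0.6154  =>  V_1 = 16.26 V
Power in each resistor, P = (ΔV)²/R:
  P_R1 = (24 - 16.26)²/39 = 1.534 W
  P_R2 = (16.26 - 0)²/82 = 3.226 W
P_total = P_R1 + P_R2 = 4.76 W

Final answer: 4.76 W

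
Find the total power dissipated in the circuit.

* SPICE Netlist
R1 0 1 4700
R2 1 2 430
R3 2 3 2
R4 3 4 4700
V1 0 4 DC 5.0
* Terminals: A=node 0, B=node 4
Nodal analysis, taking node 4 as the 0 V reference.
Source V1 fixes V_0 = 5 V.
KCL at each unknown node (sum of currents leaving = 0; resistances in Ω):
  Node 1: (V_1 - 5)/4700 + (V_1 - V_2)/430 = 0
  Node 2: (V_2 - V_1)/430 + (V_2 - V_3)/2 = 0
  Node 3: (V_3 - V_2)/2 + (V_3 - 0)/4700 = 0
Collecting terms (coefficients in siemens):
  0.002538·V_1 - 0.002326·V_2 = 0.001064
  0.5023·V_2 - 0.002326·V_1 - 0.5·V_3 = 0
  0.5002·V_3 - 0.5·V_2 = 0
Solving these 3 simultaneous equations (Gaussian elimination) gives:
  V_1 = 2.61 V, V_2 = 2.391 V, V_3 = 2.39 V
Power in each resistor, P = (ΔV)²/R:
  P_R1 = (5 - 2.61)²/4700 = 0.001215 W
  P_R2 = (2.61 - 2.391)²/430 = 0.0001112 W
  P_R3 = (2.391 - 2.39)²/2 = 0.0000005172 W
  P_R4 = (2.39 - 0)²/4700 = 0.001215 W
P_total = P_R1 + P_R2 + P_R3 + P_R4 = 0.002543 W

Final answer: 0.002543 W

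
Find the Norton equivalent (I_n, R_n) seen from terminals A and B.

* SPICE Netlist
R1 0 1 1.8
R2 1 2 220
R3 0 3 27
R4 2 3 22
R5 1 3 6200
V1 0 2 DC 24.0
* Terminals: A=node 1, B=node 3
Find the Thévenin equivalent first; then I_n = V_th/R_th and R_n = R_th.
Step 1 — V_th is the open-circuit voltage V_A - V_B (nothing connected across the terminals).
Nodal analysis, taking node 2 as the 0 V reference.
Source V1 fixes V_0 = 24 V.
KCL at each unknown node (sum of currents leaving = 0; resistances in Ω):
  Node 1: (V_1 - 24)/1.8 + (V_1 - 0)/220 + (V_1 - V_3)/6200 = 0
  Node 3: (V_3 - 24)/27 + (V_3 - 0)/22 + (V_3 - V_1)/6200 = 0
Collecting terms (coefficients in siemens):
  0.5603·V_1 - 0.0001613·V_3 = 13.33
  0.08265·V_3 - 0.0001613·V_1 = 0.8889
Determinant D = (0.5603)(0.08265) - (-0.0001613)(-0.0001613) = 0.04631
V_1 = [(13.33)(0.08265) - (-0.0001613)(0.8889)]/D = 23.8 V
V_3 = [(0.5603)(0.8889) - (13.33)(-0.0001613)]/D = 10.8 V
V_th = V_1 - V_3 = 23.8 - 10.8 = 13 V
Step 2 — R_th: zero the source — replace V1 by a short circuit (node 2 merges into node 0) — and find the resistance seen between A (node 1) and B (node 3).
Reduce the network between node 1 (A) and node 3 (B) by series/parallel combination:
  Rp1 = R1 ‖ R2 (parallel, both between nodes 0 and 1) = 1/(1/1.8 + 1/220) = 1.785 Ω
  Rp2 = R3 ‖ R4 (parallel, both between nodes 0 and 3) = 1/(1/27 + 1/22) = 12.12 Ω
  Rs1 = Rp1 + Rp2 (series, joined only at node 0) = 1.785 + 12.12 = 13.91 Ω
  Rp3 = R5 ‖ Rs1 (parallel, both between nodes 1 and 3) = 1/(1/6200 + 1/13.91) = 13.88 Ω
R_th = 13.88 Ω
I_n = V_th/R_th = 13/13.88 = 0.9369 A, and R_n = R_th = 13.88 Ω

Final answer: I_n = 0.9369 A, R_n = 13.88 Ω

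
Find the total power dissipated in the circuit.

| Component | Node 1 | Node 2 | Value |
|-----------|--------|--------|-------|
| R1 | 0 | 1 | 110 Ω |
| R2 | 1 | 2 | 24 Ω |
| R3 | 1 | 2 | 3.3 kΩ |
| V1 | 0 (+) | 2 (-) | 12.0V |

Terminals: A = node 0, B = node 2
Nodal analysis, taking node 2 as the 0 V reference.
Source V1 fixes V_0 = 12 V.
KCL at each unknown node (sum of currents leaving = 0; resistances in Ω):
  Node 1: (V_1 - 12)/110 + (V_1 - 0)/24 + (V_1 - 0)/3300 = 0
Collecting terms: 0.05106 × V_1 = 0.1091  =>  V_1 = 2.136 V
Power in each resistor, P = (ΔV)²/R:
  P_R1 = (12 - 2.136)²/110 = 0.8844 W
  P_R2 = (2.136 - 0)²/24 = 0.1902 W
  P_R3 = (2.136 - 0)²/3300 = 0.001383 W
P_total = P_R1 + P_R2 + P_R3 = 1.076 W

Final answer: 1.076 W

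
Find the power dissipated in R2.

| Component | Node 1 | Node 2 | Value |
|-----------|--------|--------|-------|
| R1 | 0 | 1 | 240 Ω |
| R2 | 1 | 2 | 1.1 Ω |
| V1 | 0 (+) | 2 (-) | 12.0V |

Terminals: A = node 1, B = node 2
Nodal analysis, taking node 2 as the 0 V reference.
Source V1 fixes V_0 = 12 V.
KCL at each unknown node (sum of currents leaving = 0; resistances in Ω):
  Node 1: (V_1 - 12)/240 + (V_1 - 0)/1.1 = 0
Collecting terms: 0.9133 × V_1 = 0.05  =>  V_1 = 0.05475 V
I_R2 = (V_1 - V_2)/R2 = (0.05475 - 0)/1.1 = 0.04977 A
P_R2 = I_R2² × R2 = (0.04977)² × 1.1 = 0.002725 W

Final answer: 0.002725 W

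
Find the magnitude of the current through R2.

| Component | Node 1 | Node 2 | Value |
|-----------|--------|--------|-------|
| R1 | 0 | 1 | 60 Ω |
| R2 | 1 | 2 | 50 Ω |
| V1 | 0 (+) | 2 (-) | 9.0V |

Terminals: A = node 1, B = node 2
Nodal analysis, taking node 2 as the 0 V reference.
Source V1 fixes V_0 = 9 V.
KCL at each unknown node (sum of currents leaving = 0; resistances in Ω):
  Node 1: (V_1 - 9)/60 + (V_1 - 0)/50 = 0
Collecting terms: 0.03667 × V_1 = 0.15  =>  V_1 = 4.091 V
I_R2 = (V_1 - V_2)/R2 = (4.091 - 0)/50 = 0.08182 A
|I_R2| = 0.08182 A

Final answer: |I_R2| = 0.08182 A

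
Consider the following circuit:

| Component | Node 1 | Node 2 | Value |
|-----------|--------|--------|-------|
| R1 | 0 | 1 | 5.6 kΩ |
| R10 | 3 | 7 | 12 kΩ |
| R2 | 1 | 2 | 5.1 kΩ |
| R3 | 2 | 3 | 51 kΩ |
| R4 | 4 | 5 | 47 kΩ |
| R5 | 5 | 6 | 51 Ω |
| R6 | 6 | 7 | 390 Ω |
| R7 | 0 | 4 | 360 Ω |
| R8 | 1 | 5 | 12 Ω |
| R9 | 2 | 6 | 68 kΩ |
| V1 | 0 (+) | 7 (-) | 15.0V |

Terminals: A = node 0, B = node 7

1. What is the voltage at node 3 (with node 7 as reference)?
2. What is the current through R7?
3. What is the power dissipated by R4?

Nodal analysis, taking node 7 as the 0 V reference.
Source V1 fixes V_0 = 15 V.
KCL at each unknown node (sum of currents leaving = 0; resistances in Ω):
  Node 1: (V_1 - 15)/5600 + (V_1 - V_2)/5100 + (V_1 - V_5)/12 = 0
  Node 2: (V_2 - V_1)/5100 + (V_2 - V_3)/51000 + (V_2 - V_6)/68000 = 0
  Node 3: (V_3 - V_2)/51000 + (V_3 - 0)/12000 = 0
  Node 4: (V_4 - V_5)/47000 + (V_4 - 15)/360 = 0
  Node 5: (V_5 - V_4)/47000 + (V_5 - V_6)/51 + (V_5 - V_1)/12 = 0
  Node 6: (V_6 - V_5)/51 + (V_6 - 0)/390 + (V_6 - V_2)/68000 = 0
Collecting terms (coefficients in siemens):
  0.08371·V_1 - 0.0001961·V_2 - 0.08333·V_5 = 0.002679
  0.0002304·V_2 - 0.0001961·V_1 - 0.00001961·V_3 - 0.00001471·V_6 = 0
  0.0001029·V_3 - 0.00001961·V_2 = 0
  0.002799·V_4 - 0.00002128·V_5 = 0.04167
  0.103·V_5 - 0.08333·V_1 - 0.00002128·V_4 - 0.01961·V_6 = 0
  0.02219·V_6 - 0.00001471·V_2 - 0.01961·V_5 = 0
Solving these 6 simultaneous equations (Gaussian elimination) gives:
  V_1 = 1.234 V, V_2 = 1.136 V, V_3 = 0.2165 V, V_4 = 14.9 V
  V_5 = 1.205 V, V_6 = 1.065 V
Part 1:
  Read off the nodal solution: V_3 = 0.2165 V
Part 2:
  I_R7 = (V_0 - V_4)/R7 = (15 - 14.9)/360 = 0.0002913 A
  Magnitude: I_R7 = 0.0002913 A
Part 3:
  I_R4 = (V_4 - V_5)/R4 = (14.9 - 1.205)/47000 = 0.0002913 A
  P_R4 = I_R4² × R4 = (0.0002913)² × 47000 = 0.003988 W

Final answers:
1. V_3 = 0.2165 V
2. I_R7 = 0.0002913 A
3. P_R4 = 0.003988 W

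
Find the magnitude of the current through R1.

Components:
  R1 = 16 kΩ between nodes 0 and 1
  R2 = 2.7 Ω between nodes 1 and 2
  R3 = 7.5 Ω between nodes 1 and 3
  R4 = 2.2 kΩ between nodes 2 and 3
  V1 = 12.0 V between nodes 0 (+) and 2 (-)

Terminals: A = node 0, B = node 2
Nodal analysis, taking node 2 as the 0 V reference.
Source V1 fixes V_0 = 12 V.
KCL at each unknown node (sum of currents leaving = 0; resistances in Ω):
  Node 1: (V_1 - 12)/16000 + (V_1 - 0)/2.7 + (V_1 - V_3)/7.5 = 0
  Node 3: (V_3 - V_1)/7.5 + (V_3 - 0)/2200 = 0
Collecting terms (coefficients in siemens):
  0.5038·V_1 - 0.1333·V_3 = 0.00075
  0.1338·V_3 - 0.1333·V_1 = 0
Determinant D = (0.5038)(0.1338) - (-0.1333)(-0.1333) = 0.04962
V_1 = [(0.00075)(0.1338) - (-0.1333)(0)]/D = 0.002022 V
V_3 = [(0.5038)(0) - (0.00075)(-0.1333)]/D = 0.002015 V
I_R1 = (V_0 - V_1)/R1 = (12 - 0.002022)/16000 = 0.0007499 A
|I_R1| = 0.0007499 A

Final answer: |I_R1| = 0.0007499 A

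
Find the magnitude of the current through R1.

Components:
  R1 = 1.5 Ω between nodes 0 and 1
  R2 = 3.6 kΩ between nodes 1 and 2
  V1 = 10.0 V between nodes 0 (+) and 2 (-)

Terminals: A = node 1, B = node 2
Nodal analysis, taking node 2 as the 0 V reference.
Source V1 fixes V_0 = 10 V.
KCL at each unknown node (sum of currents leaving = 0; resistances in Ω):
  Node 1: (V_1 - 10)/1.5 + (V_1 - 0)/3600 = 0
Collecting terms: 0.6669 × V_1 = 6.667  =>  V_1 = 9.996 V
I_R1 = (V_0 - V_1)/R1 = (10 - 9.996)/1.5 = 0.002777 A
|I_R1| = 0.002777 A

Final answer: |I_R1| = 0.002777 A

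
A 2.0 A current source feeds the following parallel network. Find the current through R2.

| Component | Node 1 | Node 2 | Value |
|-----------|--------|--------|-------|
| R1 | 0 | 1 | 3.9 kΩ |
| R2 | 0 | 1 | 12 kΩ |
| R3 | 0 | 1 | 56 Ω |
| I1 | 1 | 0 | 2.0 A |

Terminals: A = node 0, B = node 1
All resistors sit directly between nodes 0 and 1, so they are in parallel and share one voltage V; the full source current 2 A splits among them.
1/R_par = 1/3900 + 1/12000 + 1/56 = 0.0182 S  =>  R_par = 54.95 Ω
V = I × R_par = 2 × 54.95 = 109.9 V
I_R2 = V/R2 = 109.9/12000 = 0.009159 A

Final answer: 0.009159 A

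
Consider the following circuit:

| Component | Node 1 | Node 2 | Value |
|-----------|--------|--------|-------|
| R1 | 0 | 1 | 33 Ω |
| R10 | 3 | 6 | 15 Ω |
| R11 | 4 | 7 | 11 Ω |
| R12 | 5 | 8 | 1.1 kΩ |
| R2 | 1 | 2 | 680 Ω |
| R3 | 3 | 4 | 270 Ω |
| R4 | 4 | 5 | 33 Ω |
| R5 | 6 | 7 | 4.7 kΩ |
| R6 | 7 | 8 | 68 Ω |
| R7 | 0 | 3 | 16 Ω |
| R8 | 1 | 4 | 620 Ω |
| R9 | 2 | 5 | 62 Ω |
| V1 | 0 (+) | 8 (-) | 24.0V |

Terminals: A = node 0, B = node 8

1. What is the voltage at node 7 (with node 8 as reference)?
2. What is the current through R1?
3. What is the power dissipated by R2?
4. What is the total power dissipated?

Nodal analysis, taking node 8 as the 0 V reference.
Source V1 fixes V_0 = 24 V.
KCL at each unknown node (sum of currents leaving = 0; resistances in Ω):
  Node 1: (V_1 - 24)/33 + (V_1 - V_2)/680 + (V_1 - V_4)/620 = 0
  Node 2: (V_2 - V_1)/680 + (V_2 - V_5)/62 = 0
  Node 3: (V_3 - V_4)/270 + (V_3 - 24)/16 + (V_3 - V_6)/15 = 0
  Node 4: (V_4 - V_3)/270 + (V_4 - V_5)/33 + (V_4 - V_1)/620 + (V_4 - V_7)/11 = 0
  Node 5: (V_5 - V_4)/33 + (V_5 - V_2)/62 + (V_5 - 0)/1100 = 0
  Node 6: (V_6 - V_7)/4700 + (V_6 - V_3)/15 = 0
  Node 7: (V_7 - V_6)/4700 + (V_7 - 0)/68 + (V_7 - V_4)/11 = 0
Collecting terms (coefficients in siemens):
  0.03339·V_1 - 0.001471·V_2 - 0.001613·V_4 = 0.7273
  0.0176·V_2 - 0.001471·V_1 - 0.01613·V_5 = 0
  0.1329·V_3 - 0.003704·V_4 - 0.06667·V_6 = 1.5
  0.1265·V_4 - 0.001613·V_1 - 0.003704·V_3 - 0.0303·V_5 - 0.09091·V_7 = 0
  0.04734·V_5 - 0.01613·V_2 - 0.0303·V_4 = 0
  0.06688·V_6 - 0.06667·V_3 - 0.0002128·V_7 = 0
  0.1058·V_7 - 0.09091·V_4 - 0.0002128·V_6 = 0
Solving these 7 simultaneous equations (Gaussian elimination) gives:
  V_1 = 22.56 V, V_2 = 9.24 V, V_3 = 23.03 V, V_4 = 7.62 V
  V_5 = 8.026 V, V_6 = 22.98 V, V_7 = 6.592 V
Part 1:
  Read off the nodal solution: V_7 = 6.592 V
Part 2:
  I_R1 = (V_0 - V_1)/R1 = (24 - 22.56)/33 = 0.04368 A
  Magnitude: I_R1 = 0.04368 A
Part 3:
  I_R2 = (V_1 - V_2)/R2 = (22.56 - 9.24)/680 = 0.01959 A
  P_R2 = I_R2² × R2 = (0.01959)² × 680 = 0.2608 W
Part 4:
  Power in each resistor, P = (ΔV)²/R:
    P_R1 = (24 - 22.56)²/33 = 0.06296 W
    P_R2 = (22.56 - 9.24)²/680 = 0.2608 W
    P_R3 = (23.03 - 7.62)²/270 = 0.8796 W
    P_R4 = (7.62 - 8.026)²/33 = 0.004984 W
    P_R5 = (22.98 - 6.592)²/4700 = 0.05713 W
    P_R6 = (6.592 - 0)²/68 = 0.6391 W
    P_R7 = (24 - 23.03)²/16 = 0.05869 W
    P_R8 = (22.56 - 7.62)²/620 = 0.3599 W
    P_R9 = (9.24 - 8.026)²/62 = 0.02378 W
    P_R10 = (23.03 - 22.98)²/15 = 0.0001823 W
    P_R11 = (7.62 - 6.592)²/11 = 0.09608 W
    P_R12 = (8.026 - 0)²/1100 = 0.05856 W
  P_total = P_R1 + P_R2 + P_R3 + P_R4 + P_R5 + P_R6 + P_R7 + P_R8 + P_R9 + P_R10 + P_R11 + P_R12 = 2.502 W

Final answers:
1. V_7 = 6.592 V
2. I_R1 = 0.04368 A
3. P_R2 = 0.2608 W
4. P_total = 2.502 W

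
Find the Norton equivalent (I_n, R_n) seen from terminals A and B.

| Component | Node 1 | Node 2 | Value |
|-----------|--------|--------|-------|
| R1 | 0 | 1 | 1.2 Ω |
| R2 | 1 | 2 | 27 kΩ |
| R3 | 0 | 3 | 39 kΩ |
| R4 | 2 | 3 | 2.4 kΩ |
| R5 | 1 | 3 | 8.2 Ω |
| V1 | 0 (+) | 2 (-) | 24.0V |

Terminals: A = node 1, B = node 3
Find the Thévenin equivalent first; then I_n = V_th/R_th and R_n = R_th.
Step 1 — V_th is the open-circuit voltage V_A - V_B (nothing connected across the terminals).
Nodal analysis, taking node 2 as the 0 V reference.
Source V1 fixes V_0 = 24 V.
KCL at each unknown node (sum of currents leaving = 0; resistances in Ω):
  Node 1: (V_1 - 24)/1.2 + (V_1 - 0)/27000 + (V_1 - V_3)/8.2 = 0
  Node 3: (V_3 - 24)/39000 + (V_3 - 0)/2400 + (V_3 - V_1)/8.2 = 0
Collecting terms (coefficients in siemens):
  0.9553·V_1 - 0.122·V_3 = 20
  0.1224·V_3 - 0.122·V_1 = 0.0006154
Determinant D = (0.9553)(0.1224) - (-0.122)(-0.122) = 0.1021
V_1 = [(20)(0.1224) - (-0.122)(0.0006154)]/D = 23.99 V
V_3 = [(0.9553)(0.0006154) - (20)(-0.122)]/D = 23.91 V
V_th = V_1 - V_3 = 23.99 - 23.91 = 0.08166 V
Step 2 — R_th: zero the source — replace V1 by a short circuit (node 2 merges into node 0) — and find the resistance seen between A (node 1) and B (node 3).
Reduce the network between node 1 (A) and node 3 (B) by series/parallel combination:
  Rp1 = R1 ‖ R2 (parallel, both between nodes 0 and 1) = 1/(1/1.2 + 1/27000) = 1.2 Ω
  Rp2 = R3 ‖ R4 (parallel, both between nodes 0 and 3) = 1/(1/39000 + 1/2400) = 2261 Ω
  Rs1 = Rp1 + Rp2 (series, joined only at node 0) = 1.2 + 2261 = 2262 Ω
  Rp3 = R5 ‖ Rs1 (parallel, both between nodes 1 and 3) = 1/(1/8.2 + 1/2262) = 8.17 Ω
R_th = 8.17 Ω
I_n = V_th/R_th = 0.08166/8.17 = 0.009994 A, and R_n = R_th = 8.17 Ω

Final answer: I_n = 0.009994 A, R_n = 8.17 Ω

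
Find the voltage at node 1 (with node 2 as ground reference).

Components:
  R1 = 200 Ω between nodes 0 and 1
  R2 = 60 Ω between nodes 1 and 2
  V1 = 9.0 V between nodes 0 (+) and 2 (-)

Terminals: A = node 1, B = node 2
Nodal analysis, taking node 2 as the 0 V reference.
Source V1 fixes V_0 = 9 V.
KCL at each unknown node (sum of currents leaving = 0; resistances in Ω):
  Node 1: (V_1 - 9)/200 + (V_1 - 0)/60 = 0
Collecting terms: 0.02167 × V_1 = 0.045  =>  V_1 = 2.077 V
The requested potential is V_1 = 2.077 V.

Final answer: V_1 = 2.077 V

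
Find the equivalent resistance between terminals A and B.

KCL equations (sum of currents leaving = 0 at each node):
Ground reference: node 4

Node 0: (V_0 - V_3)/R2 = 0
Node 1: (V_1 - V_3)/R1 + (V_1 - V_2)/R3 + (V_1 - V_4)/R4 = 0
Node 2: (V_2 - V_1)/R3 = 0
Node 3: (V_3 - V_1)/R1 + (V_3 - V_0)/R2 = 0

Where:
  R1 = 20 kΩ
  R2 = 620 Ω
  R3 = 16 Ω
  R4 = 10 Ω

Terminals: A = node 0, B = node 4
Reduce the network between node 0 (A) and node 4 (B) by series/parallel combination:
  R3 touches the rest of the network only at node 1 (its other end, node 2, goes nowhere), so no current can flow through it — remove it.
  Rs1 = R1 + R4 (series, joined only at node 1) = 20000 + 10 = 20010 Ω
  Rs2 = R2 + Rs1 (series, joined only at node 3) = 620 + 20010 = 20630 Ω
R_eq = 20.63 kΩ

Final answer: 20.63 kΩ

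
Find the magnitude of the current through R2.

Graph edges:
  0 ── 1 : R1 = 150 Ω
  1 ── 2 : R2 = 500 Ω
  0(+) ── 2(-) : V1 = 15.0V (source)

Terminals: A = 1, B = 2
Nodal analysis, taking node 2 as the 0 V reference.
Source V1 fixes V_0 = 15 V.
KCL at each unknown node (sum of currents leaving = 0; resistances in Ω):
  Node 1: (V_1 - 15)/150 + (V_1 - 0)/500 = 0
Collecting terms: 0.008667 × V_1 = 0.1  =>  V_1 = 11.54 V
I_R2 = (V_1 - V_2)/R2 = (11.54 - 0)/500 = 0.02308 A
|I_R2| = 0.02308 A

Final answer: |I_R2| = 0.02308 A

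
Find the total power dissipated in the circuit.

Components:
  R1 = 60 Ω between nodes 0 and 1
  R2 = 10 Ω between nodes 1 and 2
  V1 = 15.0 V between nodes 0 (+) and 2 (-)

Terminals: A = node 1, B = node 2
Nodal analysis, taking node 2 as the 0 V reference.
Source V1 fixes V_0 = 15 V.
KCL at each unknown node (sum of currents leaving = 0; resistances in Ω):
  Node 1: (V_1 - 15)/60 + (V_1 - 0)/10 = 0
Collecting terms: 0.1167 × V_1 = 0.25  =>  V_1 = 2.143 V
Power in each resistor, P = (ΔV)²/R:
  P_R1 = (15 - 2.143)²/60 = 2.755 W
  P_R2 = (2.143 - 0)²/10 = 0.4592 W
P_total = P_R1 + P_R2 = 3.214 W

Final answer: 3.214 W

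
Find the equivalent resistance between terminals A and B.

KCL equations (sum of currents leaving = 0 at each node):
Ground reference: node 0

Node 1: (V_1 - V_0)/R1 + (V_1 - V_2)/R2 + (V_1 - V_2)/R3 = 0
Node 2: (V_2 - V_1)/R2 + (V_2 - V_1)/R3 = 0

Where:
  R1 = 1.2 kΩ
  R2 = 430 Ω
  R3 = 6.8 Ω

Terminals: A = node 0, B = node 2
Reduce the network between node 0 (A) and node 2 (B) by series/parallel combination:
  Rp1 = R2 ‖ R3 (parallel, both between nodes 1 and 2) = 1/(1/430 + 1/6.8) = 6.694 Ω
  Rs1 = R1 + Rp1 (series, joined only at node 1) = 1200 + 6.694 = 1207 Ω
R_eq = 1.207 kΩ

Final answer: 1.207 kΩ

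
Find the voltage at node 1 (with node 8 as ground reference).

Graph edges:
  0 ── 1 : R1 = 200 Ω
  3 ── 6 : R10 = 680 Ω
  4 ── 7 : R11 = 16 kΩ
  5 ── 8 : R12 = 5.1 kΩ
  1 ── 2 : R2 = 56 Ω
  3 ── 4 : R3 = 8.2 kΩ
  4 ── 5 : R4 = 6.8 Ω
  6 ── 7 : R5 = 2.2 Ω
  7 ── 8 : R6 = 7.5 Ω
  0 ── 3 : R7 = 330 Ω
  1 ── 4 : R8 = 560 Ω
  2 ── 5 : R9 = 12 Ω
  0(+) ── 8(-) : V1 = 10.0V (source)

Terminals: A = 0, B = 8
Nodal analysis, taking node 8 as the 0 V reference.
Source V1 fixes V_0 = 10 V.
KCL at each unknown node (sum of currents leaving = 0; resistances in Ω):
  Node 1: (V_1 - 10)/200 + (V_1 - V_2)/56 + (V_1 - V_4)/560 = 0
  Node 2: (V_2 - V_1)/56 + (V_2 - V_5)/12 = 0
  Node 3: (V_3 - V_4)/8200 + (V_3 - 10)/330 + (V_3 - V_6)/680 = 0
  Node 4: (V_4 - V_3)/8200 + (V_4 - V_5)/6.8 + (V_4 - V_1)/560 + (V_4 - V_7)/16000 = 0
  Node 5: (V_5 - V_4)/6.8 + (V_5 - V_2)/12 + (V_5 - 0)/5100 = 0
  Node 6: (V_6 - V_7)/2.2 + (V_6 - V_3)/680 = 0
  Node 7: (V_7 - V_6)/2.2 + (V_7 - 0)/7.5 + (V_7 - V_4)/16000 = 0
Collecting terms (coefficients in siemens):
  0.02464·V_1 - 0.01786·V_2 - 0.001786·V_4 = 0.05
  0.1012·V_2 - 0.01786·V_1 - 0.08333·V_5 = 0
  0.004623·V_3 - 0.000122·V_4 - 0.001471·V_6 = 0.0303
  0.149·V_4 - 0.001786·V_1 - 0.000122·V_3 - 0.1471·V_5 - 0.0000625·V_7 = 0
  0.2306·V_5 - 0.08333·V_2 - 0.1471·V_4 = 0
  0.456·V_6 - 0.001471·V_3 - 0.4545·V_7 = 0
  0.5879·V_7 - 0.0000625·V_4 - 0.4545·V_6 = 0
Solving these 7 simultaneous equations (Gaussian elimination) gives:
  V_1 = 9.46 V, V_2 = 9.326 V, V_3 = 6.832 V, V_4 = 9.293 V
  V_5 = 9.297 V, V_6 = 0.1003 V, V_7 = 0.07857 V
The requested potential is V_1 = 9.46 V.

Final answer: V_1 = 9.46 V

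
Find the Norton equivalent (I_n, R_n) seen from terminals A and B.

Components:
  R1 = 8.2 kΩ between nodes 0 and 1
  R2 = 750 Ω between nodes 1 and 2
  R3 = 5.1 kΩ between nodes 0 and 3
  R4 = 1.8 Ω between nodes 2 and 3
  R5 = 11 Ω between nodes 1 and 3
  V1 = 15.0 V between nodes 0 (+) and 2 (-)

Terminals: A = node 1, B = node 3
Find the Thévenin equivalent first; then I_n = V_th/R_th and R_n = R_th.
Step 1 — V_th is the open-circuit voltage V_A - V_B (nothing connected across the terminals).
Nodal analysis, taking node 2 as the 0 V reference.
Source V1 fixes V_0 = 15 V.
KCL at each unknown node (sum of currents leaving = 0; resistances in Ω):
  Node 1: (V_1 - 15)/8200 + (V_1 - 0)/750 + (V_1 - V_3)/11 = 0
  Node 3: (V_3 - 15)/5100 + (V_3 - 0)/1.8 + (V_3 - V_1)/11 = 0
Collecting terms (coefficients in siemens):
  0.09236·V_1 - 0.09091·V_3 = 0.001829
  0.6467·V_3 - 0.09091·V_1 = 0.002941
Determinant D = (0.09236)(0.6467) - (-0.09091)(-0.09091) = 0.05146
V_1 = [(0.001829)(0.6467) - (-0.09091)(0.002941)]/D = 0.02818 V
V_3 = [(0.09236)(0.002941) - (0.001829)(-0.09091)]/D = 0.00851 V
V_th = V_1 - V_3 = 0.02818 - 0.00851 = 0.01967 V
Step 2 — R_th: zero the source — replace V1 by a short circuit (node 2 merges into node 0) — and find the resistance seen between A (node 1) and B (node 3).
Reduce the network between node 1 (A) and node 3 (B) by series/parallel combination:
  Rp1 = R1 ‖ R2 (parallel, both between nodes 0 and 1) = 1/(1/8200 + 1/750) = 687.2 Ω
  Rp2 = R3 ‖ R4 (parallel, both between nodes 0 and 3) = 1/(1/5100 + 1/1.8) = 1.799 Ω
  Rs1 = Rp1 + Rp2 (series, joined only at node 0) = 687.2 + 1.799 = 689 Ω
  Rp3 = R5 ‖ Rs1 (parallel, both between nodes 1 and 3) = 1/(1/11 + 1/689) = 10.83 Ω
R_th = 10.83 Ω
I_n = V_th/R_th = 0.01967/10.83 = 0.001817 A, and R_n = R_th = 10.83 Ω

Final answer: I_n = 0.001817 A, R_n = 10.83 Ω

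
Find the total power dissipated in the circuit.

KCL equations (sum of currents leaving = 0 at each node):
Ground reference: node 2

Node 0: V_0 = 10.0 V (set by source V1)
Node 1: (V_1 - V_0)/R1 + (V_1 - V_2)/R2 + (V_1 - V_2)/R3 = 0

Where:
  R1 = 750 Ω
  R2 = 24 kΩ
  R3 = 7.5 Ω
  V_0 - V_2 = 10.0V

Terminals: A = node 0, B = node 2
Nodal analysis, taking node 2 as the 0 V reference.
Source V1 fixes V_0 = 10 V.
KCL at each unknown node (sum of currents leaving = 0; resistances in Ω):
  Node 1: (V_1 - 10)/750 + (V_1 - 0)/24000 + (V_1 - 0)/7.5 = 0
Collecting terms: 0.1347 × V_1 = 0.01333  =>  V_1 = 0.09898 V
Power in each resistor, P = (ΔV)²/R:
  P_R1 = (10 - 0.09898)²/750 = 0.1307 W
  P_R2 = (0.09898 - 0)²/24000 = 0.0000004082 W
  P_R3 = (0.09898 - 0)²/7.5 = 0.001306 W
P_total = P_R1 + P_R2 + P_R3 = 0.132 W

Final answer: 0.132 W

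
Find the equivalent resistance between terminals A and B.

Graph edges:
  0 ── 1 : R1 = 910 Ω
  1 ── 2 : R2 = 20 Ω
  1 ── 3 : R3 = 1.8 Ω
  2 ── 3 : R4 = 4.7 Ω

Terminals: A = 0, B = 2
Reduce the network between node 0 (A) and node 2 (B) by series/parallel combination:
  Rs1 = R3 + R4 (series, joined only at node 3) = 1.8 + 4.7 = 6.5 Ω
  Rp1 = R2 ‖ Rs1 (parallel, both between nodes 1 and 2) = 1/(1/20 + 1/6.5) = 4.906 Ω
  Rs2 = R1 + Rp1 (series, joined only at node 1) = 910 + 4.906 = 914.9 Ω
R_eq = 914.9 Ω

Final answer: 914.9 Ω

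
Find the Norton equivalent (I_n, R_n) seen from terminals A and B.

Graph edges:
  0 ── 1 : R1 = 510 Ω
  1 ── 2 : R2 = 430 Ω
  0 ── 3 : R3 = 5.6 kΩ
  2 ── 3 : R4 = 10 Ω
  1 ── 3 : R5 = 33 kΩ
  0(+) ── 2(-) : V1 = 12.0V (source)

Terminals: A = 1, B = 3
Find the Thévenin equivalent first; then I_n = V_th/R_th and R_n = R_th.
Step 1 — V_th is the open-circuit voltage V_A - V_B (nothing connected across the terminals).
Nodal analysis, taking node 2 as the 0 V reference.
Source V1 fixes V_0 = 12 V.
KCL at each unknown node (sum of currents leaving = 0; resistances in Ω):
  Node 1: (V_1 - 12)/510 + (V_1 - 0)/430 + (V_1 - V_3)/33000 = 0
  Node 3: (V_3 - 12)/5600 + (V_3 - 0)/10 + (V_3 - V_1)/33000 = 0
Collecting terms (coefficients in siemens):
  0.004317·V_1 - 0.0000303·V_3 = 0.02353
  0.1002·V_3 - 0.0000303·V_1 = 0.002143
Determinant D = (0.004317)(0.1002) - (-0.0000303)(-0.0000303) = 0.0004326
V_1 = [(0.02353)(0.1002) - (-0.0000303)(0.002143)]/D = 5.451 V
V_3 = [(0.004317)(0.002143) - (0.02353)(-0.0000303)]/D = 0.02303 V
V_th = V_1 - V_3 = 5.451 - 0.02303 = 5.428 V
Step 2 — R_th: zero the source — replace V1 by a short circuit (node 2 merges into node 0) — and find the resistance seen between A (node 1) and B (node 3).
Reduce the network between node 1 (A) and node 3 (B) by series/parallel combination:
  Rp1 = R1 ‖ R2 (parallel, both between nodes 0 and 1) = 1/(1/510 + 1/430) = 233.3 Ω
  Rp2 = R3 ‖ R4 (parallel, both between nodes 0 and 3) = 1/(1/5600 + 1/10) = 9.982 Ω
  Rs1 = Rp1 + Rp2 (series, joined only at node 0) = 233.3 + 9.982 = 243.3 Ω
  Rp3 = R5 ‖ Rs1 (parallel, both between nodes 1 and 3) = 1/(1/33000 + 1/243.3) = 241.5 Ω
R_th = 241.5 Ω
I_n = V_th/R_th = 5.428/241.5 = 0.02248 A, and R_n = R_th = 241.5 Ω

Final answer: I_n = 0.02248 A, R_n = 241.5 Ω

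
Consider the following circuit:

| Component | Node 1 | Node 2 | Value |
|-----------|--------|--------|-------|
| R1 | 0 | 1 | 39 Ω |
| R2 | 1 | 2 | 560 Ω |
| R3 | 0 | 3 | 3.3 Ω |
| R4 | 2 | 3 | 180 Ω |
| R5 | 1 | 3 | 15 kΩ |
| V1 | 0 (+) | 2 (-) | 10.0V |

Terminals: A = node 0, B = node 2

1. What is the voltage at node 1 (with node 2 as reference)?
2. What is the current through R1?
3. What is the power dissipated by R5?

Nodal analysis, taking node 2 as the 0 V reference.
Source V1 fixes V_0 = 10 V.
KCL at each unknown node (sum of currents leaving = 0; resistances in Ω):
  Node 1: (V_1 - 10)/39 + (V_1 - 0)/560 + (V_1 - V_3)/15000 = 0
  Node 3: (V_3 - 10)/3.3 + (V_3 - 0)/180 + (V_3 - V_1)/15000 = 0
Collecting terms (coefficients in siemens):
  0.02749·V_1 - 0.00006667·V_3 = 0.2564
  0.3087·V_3 - 0.00006667·V_1 = 3.03
Determinant D = (0.02749)(0.3087) - (-0.00006667)(-0.00006667) = 0.008486
V_1 = [(0.2564)(0.3087) - (-0.00006667)(3.03)]/D = 9.35 V
V_3 = [(0.02749)(3.03) - (0.2564)(-0.00006667)]/D = 9.82 V
Part 1:
  Read off the nodal solution: V_1 = 9.35 V
Part 2:
  I_R1 = (V_0 - V_1)/R1 = (10 - 9.35)/39 = 0.01667 A
  Magnitude: I_R1 = 0.01667 A
Part 3:
  I_R5 = (V_1 - V_3)/R5 = (9.35 - 9.82)/15000 = -0.00003132 A
  P_R5 = I_R5² × R5 = (-0.00003132)² × 15000 = 0.00001471 W

Final answers:
1. V_1 = 9.35 V
2. I_R1 = 0.01667 A
3. P_R5 = 1.471e-05 W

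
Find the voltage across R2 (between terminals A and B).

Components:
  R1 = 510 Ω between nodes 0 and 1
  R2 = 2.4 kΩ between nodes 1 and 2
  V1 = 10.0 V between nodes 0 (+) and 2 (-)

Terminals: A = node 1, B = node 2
R1 and R2 are in series across V1 (node 0 → node 1 → node 2), and the output A–B is taken across R2, so this is a voltage divider.
Series current: I = V1/(R1 + R2) = 10/(510 + 2400) = 10/2910 = 0.003436 A
V_R2 = I × R2 = V1 × R2/(R1 + R2) = 10 × 2400/2910 = 8.247 V

Final answer: 8.247 V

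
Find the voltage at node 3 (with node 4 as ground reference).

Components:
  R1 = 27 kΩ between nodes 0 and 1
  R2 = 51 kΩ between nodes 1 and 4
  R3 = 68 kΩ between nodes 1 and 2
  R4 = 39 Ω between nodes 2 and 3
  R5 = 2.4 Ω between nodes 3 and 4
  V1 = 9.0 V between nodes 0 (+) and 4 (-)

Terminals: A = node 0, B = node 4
Nodal analysis, taking node 4 as the 0 V reference.
Source V1 fixes V_0 = 9 V.
KCL at each unknown node (sum of currents leaving = 0; resistances in Ω):
  Node 1: (V_1 - 9)/27000 + (V_1 - 0)/51000 + (V_1 - V_2)/68000 = 0
  Node 2: (V_2 - V_1)/68000 + (V_2 - V_3)/39 = 0
  Node 3: (V_3 - V_2)/39 + (V_3 - 0)/2.4 = 0
Collecting terms (coefficients in siemens):
  0.00007135·V_1 - 0.00001471·V_2 = 0.0003333
  0.02566·V_2 - 0.00001471·V_1 - 0.02564·V_3 = 0
  0.4423·V_3 - 0.02564·V_2 = 0
Solving these 3 simultaneous equations (Gaussian elimination) gives:
  V_1 = 4.672 V, V_2 = 0.002843 V, V_3 = 0.0001648 V
The requested potential is V_3 = 0.0001648 V.

Final answer: V_3 = 0.0001648 V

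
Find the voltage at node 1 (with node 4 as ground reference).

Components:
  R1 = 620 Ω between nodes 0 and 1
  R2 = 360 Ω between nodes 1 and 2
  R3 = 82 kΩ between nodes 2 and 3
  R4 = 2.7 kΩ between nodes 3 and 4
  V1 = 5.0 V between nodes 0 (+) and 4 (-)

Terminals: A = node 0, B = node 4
Nodal analysis, taking node 4 as the 0 V reference.
Source V1 fixes V_0 = 5 V.
KCL at each unknown node (sum of currents leaving = 0; resistances in Ω):
  Node 1: (V_1 - 5)/620 + (V_1 - V_2)/360 = 0
  Node 2: (V_2 - V_1)/360 + (V_2 - V_3)/82000 = 0
  Node 3: (V_3 - V_2)/82000 + (V_3 - 0)/2700 = 0
Collecting terms (coefficients in siemens):
  0.004391·V_1 - 0.002778·V_2 = 0.008065
  0.00279·V_2 - 0.002778·V_1 - 0.0000122·V_3 = 0
  0.0003826·V_3 - 0.0000122·V_2 = 0
Solving these 3 simultaneous equations (Gaussian elimination) gives:
  V_1 = 4.964 V, V_2 = 4.943 V, V_3 = 0.1576 V
The requested potential is V_1 = 4.964 V.

Final answer: V_1 = 4.964 V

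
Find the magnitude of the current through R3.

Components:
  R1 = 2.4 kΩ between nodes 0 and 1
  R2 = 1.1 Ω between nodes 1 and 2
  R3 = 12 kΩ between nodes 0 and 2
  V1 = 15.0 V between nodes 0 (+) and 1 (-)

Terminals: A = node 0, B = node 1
Nodal analysis, taking node 1 as the 0 V reference.
Source V1 fixes V_0 = 15 V.
KCL at each unknown node (sum of currents leaving = 0; resistances in Ω):
  Node 2: (V_2 - 0)/1.1 + (V_2 - 15)/12000 = 0
Collecting terms: 0.9092 × V_2 = 0.00125  =>  V_2 = 0.001375 V
I_R3 = (V_0 - V_2)/R3 = (15 - 0.001375)/12000 = 0.00125 A
|I_R3| = 0.00125 A

Final answer: |I_R3| = 0.00125 A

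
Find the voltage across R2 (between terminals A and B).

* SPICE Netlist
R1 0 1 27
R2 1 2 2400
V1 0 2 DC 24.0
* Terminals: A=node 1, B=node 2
R1 and R2 are in series across V1 (node 0 → node 1 → node 2), and the output A–B is taken across R2, so this is a voltage divider.
Series current: I = V1/(R1 + R2) = 24/(27 + 2400) = 24/2427 = 0.009889 A
V_R2 = I × R2 = V1 × R2/(R1 + R2) = 24 × 2400/2427 = 23.73 V

Final answer: 23.73 V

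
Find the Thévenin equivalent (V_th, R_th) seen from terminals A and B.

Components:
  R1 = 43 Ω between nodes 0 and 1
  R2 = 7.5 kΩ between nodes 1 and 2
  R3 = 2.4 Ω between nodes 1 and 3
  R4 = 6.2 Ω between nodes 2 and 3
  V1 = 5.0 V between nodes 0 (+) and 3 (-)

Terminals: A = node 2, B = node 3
Step 1 — V_th is the open-circuit voltage V_A - V_B (nothing connected across the terminals).
Nodal analysis, taking node 3 as the 0 V reference.
Source V1 fixes V_0 = 5 V.
KCL at each unknown node (sum of currents leaving = 0; resistances in Ω):
  Node 1: (V_1 - 5)/43 + (V_1 - V_2)/7500 + (V_1 - 0)/2.4 = 0
  Node 2: (V_2 - V_1)/7500 + (V_2 - 0)/6.2 = 0
Collecting terms (coefficients in siemens):
  0.4401·V_1 - 0.0001333·V_2 = 0.1163
  0.1614·V_2 - 0.0001333·V_1 = 0
Determinant D = (0.4401)(0.1614) - (-0.0001333)(-0.0001333) = 0.07104
V_1 = [(0.1163)(0.1614) - (-0.0001333)(0)]/D = 0.2642 V
V_2 = [(0.4401)(0) - (0.1163)(-0.0001333)]/D = 0.0002183 V
V_th = V_2 - V_3 = 0.0002183 - 0 = 0.0002183 V
Step 2 — R_th: zero the source — replace V1 by a short circuit (node 3 merges into node 0) — and find the resistance seen between A (node 2) and B (node 0).
Reduce the network between node 2 (A) and node 0 (B) by series/parallel combination:
  Rp1 = R1 ‖ R3 (parallel, both between nodes 0 and 1) = 1/(1/43 + 1/2.4) = 2.273 Ω
  Rs1 = R2 + Rp1 (series, joined only at node 1) = 7500 + 2.273 = 7502 Ω
  Rp2 = R4 ‖ Rs1 (parallel, both between nodes 0 and 2) = 1/(1/6.2 + 1/7502) = 6.195 Ω
R_th = 6.195 Ω

Final answer: V_th = 0.0002183 V, R_th = 6.195 Ω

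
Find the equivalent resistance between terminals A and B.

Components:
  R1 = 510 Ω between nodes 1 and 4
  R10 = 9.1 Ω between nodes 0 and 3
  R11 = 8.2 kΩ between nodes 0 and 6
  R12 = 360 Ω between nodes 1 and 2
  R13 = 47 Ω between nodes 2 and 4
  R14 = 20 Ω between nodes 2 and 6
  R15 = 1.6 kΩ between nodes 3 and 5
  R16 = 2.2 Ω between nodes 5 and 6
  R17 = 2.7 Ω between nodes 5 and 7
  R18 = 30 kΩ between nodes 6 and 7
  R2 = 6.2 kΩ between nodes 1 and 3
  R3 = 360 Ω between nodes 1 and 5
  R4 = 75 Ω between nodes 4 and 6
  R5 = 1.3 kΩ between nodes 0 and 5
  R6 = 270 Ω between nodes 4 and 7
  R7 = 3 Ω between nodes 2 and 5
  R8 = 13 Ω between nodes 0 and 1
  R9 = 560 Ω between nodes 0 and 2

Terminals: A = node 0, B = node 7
The network is not a plain series/parallel combination. Inject a 1 A test current into terminal A (node 0) and return it from terminal B (node 7); then R_eq = V_A / (1 A).
Nodal analysis, taking node 7 as the 0 V reference.
Current source I_test pushes 1 A into node 0 and draws it out of node 7.
KCL at each unknown node (sum of currents leaving = 0; resistances in Ω):
  Node 0: (V_0 - V_5)/1300 + (V_0 - V_1)/13 + (V_0 - V_2)/560 + (V_0 - V_3)/9.1 + (V_0 - V_6)/8200 - 1 = 0
  Node 1: (V_1 - V_0)/13 + (V_1 - V_4)/510 + (V_1 - V_3)/6200 + (V_1 - V_5)/360 + (V_1 - V_2)/360 = 0
  Node 2: (V_2 - V_0)/560 + (V_2 - V_1)/360 + (V_2 - V_5)/3 + (V_2 - V_4)/47 + (V_2 - V_6)/20 = 0
  Node 3: (V_3 - V_0)/9.1 + (V_3 - V_1)/6200 + (V_3 - V_5)/1600 = 0
  Node 4: (V_4 - V_1)/510 + (V_4 - V_2)/47 + (V_4 - V_6)/75 + (V_4 - 0)/270 = 0
  Node 5: (V_5 - V_0)/1300 + (V_5 - V_1)/360 + (V_5 - V_2)/3 + (V_5 - V_3)/1600 + (V_5 - V_6)/2.2 + (V_5 - 0)/2.7 = 0
  Node 6: (V_6 - V_0)/8200 + (V_6 - V_2)/20 + (V_6 - V_4)/75 + (V_6 - V_5)/2.2 + (V_6 - 0)/30000 = 0
Collecting terms (coefficients in siemens):
  0.1895·V_0 - 0.07692·V_1 - 0.001786·V_2 - 0.1099·V_3 - 0.0007692·V_5 - 0.000122·V_6 = 1
  0.0846·V_1 - 0.07692·V_0 - 0.002778·V_2 - 0.0001613·V_3 - 0.001961·V_4 - 0.002778·V_5 = 0
  0.4092·V_2 - 0.001786·V_0 - 0.002778·V_1 - 0.02128·V_4 - 0.3333·V_5 - 0.05·V_6 = 0
  0.1107·V_3 - 0.1099·V_0 - 0.0001613·V_1 - 0.000625·V_5 = 0
  0.04027·V_4 - 0.001961·V_1 - 0.02128·V_2 - 0.01333·V_6 = 0
  1.162·V_5 - 0.0007692·V_0 - 0.002778·V_1 - 0.3333·V_2 - 0.000625·V_3 - 0.4545·V_6 = 0
  0.518·V_6 - 0.000122·V_0 - 0.05·V_2 - 0.01333·V_4 - 0.4545·V_5 = 0
Solving these 7 simultaneous equations (Gaussian elimination) gives:
  V_0 = 102.6 V, V_1 = 93.91 V, V_2 = 3.975 V, V_3 = 102.1 V
  V_4 = 7.634 V, V_5 = 2.623 V, V_6 = 2.906 V
R_eq = V_0 / 1 A = 102.6 Ω

Final answer: 102.6 Ω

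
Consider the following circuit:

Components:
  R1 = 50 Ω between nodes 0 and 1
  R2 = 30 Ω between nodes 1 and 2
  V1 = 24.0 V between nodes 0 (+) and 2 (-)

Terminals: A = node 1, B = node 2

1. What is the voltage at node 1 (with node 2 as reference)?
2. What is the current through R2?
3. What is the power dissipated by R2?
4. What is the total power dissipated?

Nodal analysis, taking node 2 as the 0 V reference.
Source V1 fixes V_0 = 24 V.
KCL at each unknown node (sum of currents leaving = 0; resistances in Ω):
  Node 1: (V_1 - 24)/50 + (V_1 - 0)/30 = 0
Collecting terms: 0.05333 × V_1 = 0.48  =>  V_1 = 9 V
Part 1:
  Read off the nodal solution: V_1 = 9 V
Part 2:
  I_R2 = (V_1 - V_2)/R2 = (9 - 0)/30 = 0.3 A
  Magnitude: I_R2 = 0.3 A
Part 3:
  I_R2 = (V_1 - V_2)/R2 = (9 - 0)/30 = 0.3 A
  P_R2 = I_R2² × R2 = (0.3)² × 30 = 2.7 W
Part 4:
  Power in each resistor, P = (ΔV)²/R:
    P_R1 = (24 - 9)²/50 = 4.5 W
    P_R2 = (9 - 0)²/30 = 2.7 W
  P_total = P_R1 + P_R2 = 7.2 W

Final answers:
1. V_1 = 9 V
2. I_R2 = 0.3 A
3. P_R2 = 2.7 W
4. P_total = 7.2 W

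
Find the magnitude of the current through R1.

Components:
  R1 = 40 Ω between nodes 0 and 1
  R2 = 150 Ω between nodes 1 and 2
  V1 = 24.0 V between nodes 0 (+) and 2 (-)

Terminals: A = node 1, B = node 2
Nodal analysis, taking node 2 as the 0 V reference.
Source V1 fixes V_0 = 24 V.
KCL at each unknown node (sum of currents leaving = 0; resistances in Ω):
  Node 1: (V_1 - 24)/40 + (V_1 - 0)/150 = 0
Collecting terms: 0.03167 × V_1 = 0.6  =>  V_1 = 18.95 V
I_R1 = (V_0 - V_1)/R1 = (24 - 18.95)/40 = 0.1263 A
|I_R1| = 0.1263 A

Final answer: |I_R1| = 0.1263 A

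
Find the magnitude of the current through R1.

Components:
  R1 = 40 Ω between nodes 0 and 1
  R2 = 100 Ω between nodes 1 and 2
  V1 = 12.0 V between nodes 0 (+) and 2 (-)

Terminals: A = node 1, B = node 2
Nodal analysis, taking node 2 as the 0 V reference.
Source V1 fixes V_0 = 12 V.
KCL at each unknown node (sum of currents leaving = 0; resistances in Ω):
  Node 1: (V_1 - 12)/40 + (V_1 - 0)/100 = 0
Collecting terms: 0.035 × V_1 = 0.3  =>  V_1 = 8.571 V
I_R1 = (V_0 - V_1)/R1 = (12 - 8.571)/40 = 0.08571 A
|I_R1| = 0.08571 A

Final answer: |I_R1| = 0.08571 A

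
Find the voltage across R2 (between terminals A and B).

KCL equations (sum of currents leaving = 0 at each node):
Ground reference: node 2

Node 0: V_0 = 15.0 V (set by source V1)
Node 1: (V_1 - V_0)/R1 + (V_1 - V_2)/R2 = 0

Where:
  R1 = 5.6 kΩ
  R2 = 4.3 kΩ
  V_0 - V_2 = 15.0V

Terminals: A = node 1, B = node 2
R1 and R2 are in series across V1 (node 0 → node 1 → node 2), and the output A–B is taken across R2, so this is a voltage divider.
Series current: I = V1/(R1 + R2) = 15/(5600 + 4300) = 15/9900 = 0.001515 A
V_R2 = I × R2 = V1 × R2/(R1 + R2) = 15 × 4300/9900 = 6.515 V

Final answer: 6.515 V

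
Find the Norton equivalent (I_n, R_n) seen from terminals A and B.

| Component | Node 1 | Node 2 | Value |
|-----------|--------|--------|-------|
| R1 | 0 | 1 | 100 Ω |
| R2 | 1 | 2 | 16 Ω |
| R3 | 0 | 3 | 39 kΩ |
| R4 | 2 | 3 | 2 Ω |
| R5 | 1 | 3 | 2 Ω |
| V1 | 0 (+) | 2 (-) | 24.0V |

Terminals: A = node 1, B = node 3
Find the Thévenin equivalent first; then I_n = V_th/R_th and R_n = R_th.
Step 1 — V_th is the open-circuit voltage V_A - V_B (nothing connected across the terminals).
Nodal analysis, taking node 2 as the 0 V reference.
Source V1 fixes V_0 = 24 V.
KCL at each unknown node (sum of currents leaving = 0; resistances in Ω):
  Node 1: (V_1 - 24)/100 + (V_1 - 0)/16 + (V_1 - V_3)/2 = 0
  Node 3: (V_3 - 24)/39000 + (V_3 - 0)/2 + (V_3 - V_1)/2 = 0
Collecting terms (coefficients in siemens):
  0.5725·V_1 - 0.5·V_3 = 0.24
  1·V_3 - 0.5·V_1 = 0.0006154
Determinant D = (0.5725)(1) - (-0.5)(-0.5) = 0.3225
V_1 = [(0.24)(1) - (-0.5)(0.0006154)]/D = 0.7451 V
V_3 = [(0.5725)(0.0006154) - (0.24)(-0.5)]/D = 0.3732 V
V_th = V_1 - V_3 = 0.7451 - 0.3732 = 0.372 V
Step 2 — R_th: zero the source — replace V1 by a short circuit (node 2 merges into node 0) — and find the resistance seen between A (node 1) and B (node 3).
Reduce the network between node 1 (A) and node 3 (B) by series/parallel combination:
  Rp1 = R1 ‖ R2 (parallel, both between nodes 0 and 1) = 1/(1/100 + 1/16) = 13.79 Ω
  Rp2 = R3 ‖ R4 (parallel, both between nodes 0 and 3) = 1/(1/39000 + 1/2) = 2 Ω
  Rs1 = Rp1 + Rp2 (series, joined only at node 0) = 13.79 + 2 = 15.79 Ω
  Rp3 = R5 ‖ Rs1 (parallel, both between nodes 1 and 3) = 1/(1/2 + 1/15.79) = 1.775 Ω
R_th = 1.775 Ω
I_n = V_th/R_th = 0.372/1.775 = 0.2095 A, and R_n = R_th = 1.775 Ω

Final answer: I_n = 0.2095 A, R_n = 1.775 Ω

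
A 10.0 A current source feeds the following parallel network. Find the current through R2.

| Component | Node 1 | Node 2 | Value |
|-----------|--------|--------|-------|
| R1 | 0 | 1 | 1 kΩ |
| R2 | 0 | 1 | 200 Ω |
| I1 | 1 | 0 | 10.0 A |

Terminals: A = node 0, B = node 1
All resistors sit directly between nodes 0 and 1, so they are in parallel and share one voltage V; the full source current 10 A splits among them.
1/R_par = 1/1000 + 1/200 = 0.006 S  =>  R_par = 166.7 Ω
V = I × R_par = 10 × 166.7 = 1667 V
I_R2 = V/R2 = 1667/200 = 8.333 A

Final answer: 8.333 A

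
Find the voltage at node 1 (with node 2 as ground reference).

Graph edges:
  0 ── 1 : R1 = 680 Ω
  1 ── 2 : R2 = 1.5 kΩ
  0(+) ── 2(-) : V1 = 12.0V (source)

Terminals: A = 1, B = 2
Nodal analysis, taking node 2 as the 0 V reference.
Source V1 fixes V_0 = 12 V.
KCL at each unknown node (sum of currents leaving = 0; resistances in Ω):
  Node 1: (V_1 - 12)/680 + (V_1 - 0)/1500 = 0
Collecting terms: 0.002137 × V_1 = 0.01765  =>  V_1 = 8.257 V
The requested potential is V_1 = 8.257 V.

Final answer: V_1 = 8.257 V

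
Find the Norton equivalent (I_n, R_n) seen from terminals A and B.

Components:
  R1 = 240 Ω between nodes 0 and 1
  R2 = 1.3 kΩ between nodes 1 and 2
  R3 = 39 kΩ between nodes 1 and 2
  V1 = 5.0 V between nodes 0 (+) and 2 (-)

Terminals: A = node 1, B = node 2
Find the Thévenin equivalent first; then I_n = V_th/R_th and R_n = R_th.
Step 1 — V_th is the open-circuit voltage V_A - V_B (nothing connected across the terminals).
Nodal analysis, taking node 2 as the 0 V reference.
Source V1 fixes V_0 = 5 V.
KCL at each unknown node (sum of currents leaving = 0; resistances in Ω):
  Node 1: (V_1 - 5)/240 + (V_1 - 0)/1300 + (V_1 - 0)/39000 = 0
Collecting terms: 0.004962 × V_1 = 0.02083  =>  V_1 = 4.199 V
V_th = V_1 - V_2 = 4.199 - 0 = 4.199 V
Step 2 — R_th: zero the source — replace V1 by a short circuit (node 2 merges into node 0) — and find the resistance seen between A (node 1) and B (node 0).
Reduce the network between node 1 (A) and node 0 (B) by series/parallel combination:
  Rp1 = R1 ‖ R2 ‖ R3 (parallel, all between nodes 0 and 1) = 1/(1/240 + 1/1300 + 1/39000) = 201.6 Ω
R_th = 201.6 Ω
I_n = V_th/R_th = 4.199/201.6 = 0.02083 A, and R_n = R_th = 201.6 Ω

Final answer: I_n = 0.02083 A, R_n = 201.6 Ω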